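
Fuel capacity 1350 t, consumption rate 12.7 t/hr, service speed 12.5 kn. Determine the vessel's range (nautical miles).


Formula: endurance = fuel / rate; range = endurance * speed
Step 1 — endurance = 1350 / 12.7 = 106.2992 hours
Step 2 — range = 106.2992 * 12.5 ≈ 1328.7 nautical miles (5 s.f.)

1328.7 NM


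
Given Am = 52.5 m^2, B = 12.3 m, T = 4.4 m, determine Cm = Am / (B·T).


Formula: Cm = Am / (B * T)
Step 1 — B * T = 12.3 * 4.4 = 54.12 m^2
Step 2 — Cm = 52.5 / 54.12 ≈ 0.97007 (5 s.f.)

0.97007


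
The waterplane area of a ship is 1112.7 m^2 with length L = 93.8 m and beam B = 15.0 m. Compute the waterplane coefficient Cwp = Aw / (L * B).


Formula: Cwp = Aw / (L * B)
Step 1 — L * B = 93.8 * 15.0 = 1407.0 m^2
Step 2 — Cwp = 1112.7 / 1407.0 ≈ 0.79083 (5 s.f.)

0.79083


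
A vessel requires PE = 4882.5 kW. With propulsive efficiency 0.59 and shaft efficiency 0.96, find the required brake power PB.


Formula: PB = PE / (eta_D * eta_S)
Step 1 — combined efficiency = eta_D * eta_S = 0.59 * 0.96 = 0.5664
Step 2 — PB = 4882.5 / 0.5664 ≈ 8620.2 kW (5 s.f.)

8620.2 kW


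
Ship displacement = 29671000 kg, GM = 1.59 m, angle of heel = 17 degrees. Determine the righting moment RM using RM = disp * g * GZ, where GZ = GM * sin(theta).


Formula: GZ = GM * sin(theta); RM = disp * g * GZ
Step 1 — GZ = 1.59 * sin(17°) = 1.59 * 0.292372 = 0.464871 m
Step 2 — RM = 29671000 * 9.81 * 0.464871 ≈ 135310000 N·m (5 s.f.)

135310000 N·m


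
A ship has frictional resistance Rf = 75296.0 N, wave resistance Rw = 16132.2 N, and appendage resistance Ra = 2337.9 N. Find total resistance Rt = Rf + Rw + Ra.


Formula: Rt = Rf + Rw + Ra
Substituting: Rt = 75296.0 + 16132.2 + 2337.9
Result: Rt = 93766.1 N

93766.1 N


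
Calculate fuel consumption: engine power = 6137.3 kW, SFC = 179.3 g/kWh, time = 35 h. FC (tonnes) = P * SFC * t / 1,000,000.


Formula: FC (tonnes) = P * SFC * t / 1,000,000
Step 1 — P * SFC * t = 6137.3 * 179.3 * 35 = 38514626.15 g
Step 2 — FC (tonnes) = 38514626.15 / 1,000,000 ≈ 38.515 tonnes (5 s.f.)

38.515 tonnes


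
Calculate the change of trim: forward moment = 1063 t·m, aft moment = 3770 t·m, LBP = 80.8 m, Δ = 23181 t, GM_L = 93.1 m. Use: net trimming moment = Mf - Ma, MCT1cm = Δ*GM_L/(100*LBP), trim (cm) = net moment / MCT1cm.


Formula: net trimming moment = Mf - Ma; MCT1cm = Δ*GM_L/(100*LBP); trim = net moment / MCT1cm
Step 1 — net trimming moment = 1063 - 3770 = -2707 t·m
Step 2 — MCT1cm = 23181 * 93.1 / (100 * 80.8) = 267.0979 t·m/cm
Step 3 — trim = -2707 / 267.0979 ≈ -10.135 cm (5 s.f.)

-10.135 cm


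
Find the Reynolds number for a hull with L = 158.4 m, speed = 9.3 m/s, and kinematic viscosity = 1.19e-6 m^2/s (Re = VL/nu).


Formula: Re = V * L / nu
Step 1 — V * L = 9.3 * 158.4 = 1473.12 m^2/s
Step 2 — Re = 1473.12 / 1.19e-6 = 1.24e+09

1.24e+09


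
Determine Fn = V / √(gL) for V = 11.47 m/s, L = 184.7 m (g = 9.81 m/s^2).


Formula: Fn = V / sqrt(g * L)
Step 1 — g * L = 9.81 * 184.7 = 1811.907
Step 2 — sqrt(g * L) = sqrt(1811.907) = 42.566501
Step 3 — Fn = 11.47 / 42.566501 ≈ 0.26946 (5 s.f.)

0.26946


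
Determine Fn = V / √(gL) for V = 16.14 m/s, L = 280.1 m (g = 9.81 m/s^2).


Formula: Fn = V / sqrt(g * L)
Step 1 — g * L = 9.81 * 280.1 = 2747.781
Step 2 — sqrt(g * L) = sqrt(2747.781) = 52.419281
Step 3 — Fn = 16.14 / 52.419281 ≈ 0.30790 (5 s.f.)

0.30790


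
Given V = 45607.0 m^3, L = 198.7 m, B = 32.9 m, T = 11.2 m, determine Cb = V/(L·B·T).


Formula: Cb = V / (L * B * T)
Step 1 — L * B * T = 198.7 * 32.9 * 11.2 = 73216.976 m^3
Step 2 — Cb = 45607.0 / 73216.976 ≈ 0.62290 (5 s.f.)

0.62290


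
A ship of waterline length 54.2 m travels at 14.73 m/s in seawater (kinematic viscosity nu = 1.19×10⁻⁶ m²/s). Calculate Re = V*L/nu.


Formula: Re = V * L / nu
Step 1 — V * L = 14.73 * 54.2 = 798.366 m^2/s
Step 2 — Re = 798.366 / 1.19e-6 = 6.71e+08

6.71e+08


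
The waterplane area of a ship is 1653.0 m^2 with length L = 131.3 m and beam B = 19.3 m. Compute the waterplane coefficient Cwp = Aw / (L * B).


Formula: Cwp = Aw / (L * B)
Step 1 — L * B = 131.3 * 19.3 = 2534.09 m^2
Step 2 — Cwp = 1653.0 / 2534.09 ≈ 0.65231 (5 s.f.)

0.65231


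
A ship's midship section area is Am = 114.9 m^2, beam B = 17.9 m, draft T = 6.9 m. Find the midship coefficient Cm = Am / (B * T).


Formula: Cm = Am / (B * T)
Step 1 — B * T = 17.9 * 6.9 = 123.51 m^2
Step 2 — Cm = 114.9 / 123.51 ≈ 0.93029 (5 s.f.)

0.93029


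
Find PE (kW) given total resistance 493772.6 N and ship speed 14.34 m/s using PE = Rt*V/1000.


Formula: PE = Rt * V / 1000 (kW)
Step 1 — PE (W) = 493772.6 * 14.34 = 7080699.084 W
Step 2 — PE (kW) = 7080699.084 / 1000 ≈ 7080.7 kW (5 s.f.)

7080.7 kW


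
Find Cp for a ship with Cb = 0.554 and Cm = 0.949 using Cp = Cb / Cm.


Formula: Cp = Cb / Cm
Substituting: Cp = 0.554 / 0.949
Result: Cp ≈ 0.58377 (5 s.f.)

0.58377


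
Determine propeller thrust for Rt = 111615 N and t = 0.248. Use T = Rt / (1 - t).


Formula: T = Rt / (1 - t)
Step 1 — (1 - t) = 1 - 0.248 = 0.752
Step 2 — T = 111615 / 0.752 ≈ 148420 N (5 s.f.)

148420 N


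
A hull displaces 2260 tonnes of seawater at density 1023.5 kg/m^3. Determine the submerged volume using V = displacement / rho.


Formula: V = mass / rho
Step 1 — convert tonnes to kg: 2260 t * 1000 = 2260000 kg
Step 2 — V = 2260000 / 1023.5 ≈ 2208.1 m^3 (5 s.f.)

2208.1 m^3


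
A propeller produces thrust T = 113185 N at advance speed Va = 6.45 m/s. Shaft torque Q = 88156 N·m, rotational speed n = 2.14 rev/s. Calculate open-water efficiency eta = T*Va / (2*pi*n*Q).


Formula: eta = T * Va / (2 * pi * n * Q)
Step 1 — numerator = T * Va = 113185 * 6.45 = 730043.25
Step 2 — 2 * pi * n = 2 * pi * 2.14 = 13.446017
Step 3 — denominator = 13.446017 * 88156 = 1185347.07
Step 4 — eta = 730043.25 / 1185347.07 ≈ 0.61589 (5 s.f.)

0.61589


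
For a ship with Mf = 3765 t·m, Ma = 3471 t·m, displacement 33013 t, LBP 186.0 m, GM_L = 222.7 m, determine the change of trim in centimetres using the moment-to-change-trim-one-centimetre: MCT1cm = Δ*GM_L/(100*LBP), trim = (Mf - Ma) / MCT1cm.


Formula: net trimming moment = Mf - Ma; MCT1cm = Δ*GM_L/(100*LBP); trim = net moment / MCT1cm
Step 1 — net trimming moment = 3765 - 3471 = 294 t·m
Step 2 — MCT1cm = 33013 * 222.7 / (100 * 186.0) = 395.2686 t·m/cm
Step 3 — trim = 294 / 395.2686 ≈ 0.74380 cm (5 s.f.)

0.74380 cm


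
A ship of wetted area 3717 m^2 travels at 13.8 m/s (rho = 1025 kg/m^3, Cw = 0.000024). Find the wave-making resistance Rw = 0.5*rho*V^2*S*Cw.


Formula: Rw = 0.5 * rho * V^2 * S * Cw
Step 1 — V^2 = 13.8^2 = 190.44
Step 2 — 0.5 * rho * V^2 = 0.5 * 1025 * 190.44 = 97600.5
Step 3 — Rw = 97600.5 * 3717 * 0.000024 ≈ 8706.7 N (5 s.f.)

8706.7 N


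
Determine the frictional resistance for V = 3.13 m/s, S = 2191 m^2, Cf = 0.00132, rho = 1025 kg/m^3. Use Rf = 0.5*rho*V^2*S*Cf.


Formula: Rf = 0.5 * rho * V^2 * S * Cf
Step 1 — V^2 = 3.13^2 = 9.7969
Step 2 — 0.5 * rho * V^2 = 0.5 * 1025 * 9.7969 = 5020.91125
Step 3 — Rf = 5020.91125 * 2191 * 0.00132 ≈ 14521 N (5 s.f.)

14521 N


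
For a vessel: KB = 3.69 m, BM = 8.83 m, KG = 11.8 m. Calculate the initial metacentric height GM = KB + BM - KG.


Formula: GM = KB + BM - KG
Step 1 — KM = KB + BM = 3.69 + 8.83 = 12.52 m
Step 2 — GM = KM - KG = 12.52 - 11.8 = 0.72 m

0.72 m


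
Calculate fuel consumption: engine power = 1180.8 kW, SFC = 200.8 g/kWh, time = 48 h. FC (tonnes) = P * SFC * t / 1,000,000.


Formula: FC (tonnes) = P * SFC * t / 1,000,000
Step 1 — P * SFC * t = 1180.8 * 200.8 * 48 = 11381022.72 g
Step 2 — FC (tonnes) = 11381022.72 / 1,000,000 ≈ 11.381 tonnes (5 s.f.)

11.381 tonnes


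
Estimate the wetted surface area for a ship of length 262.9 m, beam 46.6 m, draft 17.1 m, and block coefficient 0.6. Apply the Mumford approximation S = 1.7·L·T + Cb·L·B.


Formula: S = 1.7*L*T + V/T with V = Cb*L*B*T, i.e. S = L * (1.7*T + Cb*B)
Step 1 — 1.7*T = 1.7 * 17.1 = 29.07 m
Step 2 — Cb*B = 0.6 * 46.6 = 27.96 m
Step 3 — 1.7*T + Cb*B = 29.07 + 27.96 = 57.03 m
Step 4 — S = 262.9 * 57.03 ≈ 14993 m^2 (5 s.f.)

14993 m^2


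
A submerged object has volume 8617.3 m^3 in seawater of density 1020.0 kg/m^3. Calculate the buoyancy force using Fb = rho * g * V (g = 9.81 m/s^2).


Formula: Fb = rho * g * V
Substituting: Fb = 1020.0 * 9.81 * 8617.3
Intermediate: 1020.0 * 9.81 = 10006.2
Result: Fb = 10006.2 * 8617.3 ≈ 86226000 N (5 s.f.)

86226000 N


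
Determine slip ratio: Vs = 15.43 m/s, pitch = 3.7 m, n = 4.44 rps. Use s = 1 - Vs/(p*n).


Formula: s = 1 - Vs / (p * n)
Step 1 — p * n = 3.7 * 4.44 = 16.428
Step 2 — Vs / (p*n) = 15.43 / 16.428 = 0.93925 (6 d.p.)
Step 3 — s = 1 - 0.93925 = 0.06075

0.06075


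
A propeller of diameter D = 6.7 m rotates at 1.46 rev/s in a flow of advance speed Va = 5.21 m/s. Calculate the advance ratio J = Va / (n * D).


Formula: J = Va / (n * D)
Step 1 — n * D = 1.46 * 6.7 = 9.782
Step 2 — J = 5.21 / 9.782 ≈ 0.53261 (5 s.f.)

0.53261


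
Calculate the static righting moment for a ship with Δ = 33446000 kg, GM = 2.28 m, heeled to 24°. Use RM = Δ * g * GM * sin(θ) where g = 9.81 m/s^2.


Formula: GZ = GM * sin(theta); RM = disp * g * GZ
Step 1 — GZ = 2.28 * sin(24°) = 2.28 * 0.406737 = 0.92736 m
Step 2 — RM = 33446000 * 9.81 * 0.92736 ≈ 304270000 N·m (5 s.f.)

304270000 N·m


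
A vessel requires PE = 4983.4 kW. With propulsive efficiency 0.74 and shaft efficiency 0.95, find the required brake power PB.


Formula: PB = PE / (eta_D * eta_S)
Step 1 — combined efficiency = eta_D * eta_S = 0.74 * 0.95 = 0.703
Step 2 — PB = 4983.4 / 0.703 ≈ 7088.8 kW (5 s.f.)

7088.8 kW


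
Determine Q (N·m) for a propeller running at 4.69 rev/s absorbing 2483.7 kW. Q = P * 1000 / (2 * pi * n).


Formula: Q = P_W / (2 * pi * n)
Step 1 — P_W = 2483.7 kW * 1000 = 2483700.0 W
Step 2 — 2 * pi * n = 2 * pi * 4.69 = 29.468139
Step 3 — Q = 2483700.0 / 29.468139 ≈ 84284 N·m (5 s.f.)

84284 N·m


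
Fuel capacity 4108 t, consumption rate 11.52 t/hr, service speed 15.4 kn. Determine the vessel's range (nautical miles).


Formula: endurance = fuel / rate; range = endurance * speed
Step 1 — endurance = 4108 / 11.52 = 356.5972 hours
Step 2 — range = 356.5972 * 15.4 ≈ 5491.6 nautical miles (5 s.f.)

5491.6 NM


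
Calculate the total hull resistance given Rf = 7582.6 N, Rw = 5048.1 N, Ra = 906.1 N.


Formula: Rt = Rf + Rw + Ra
Substituting: Rt = 7582.6 + 5048.1 + 906.1
Result: Rt = 13536.8 N

13536.8 N


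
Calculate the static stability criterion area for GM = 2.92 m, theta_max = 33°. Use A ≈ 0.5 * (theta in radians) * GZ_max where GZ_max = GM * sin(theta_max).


Formula: GZ_max = GM * sin(theta); Area = 0.5 * theta_rad * GZ_max
Step 1 — GZ_max = 2.92 * sin(33°) = 2.92 * 0.544639 = 1.590346 m
Step 2 — theta_rad = 33 * pi/180 = 0.575959 rad
Step 3 — Area = 0.5 * 0.575959 * 1.590346 ≈ 0.45799 m·rad (5 s.f.)

0.45799 m·rad


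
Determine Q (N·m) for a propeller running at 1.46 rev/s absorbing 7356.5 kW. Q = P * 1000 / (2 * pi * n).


Formula: Q = P_W / (2 * pi * n)
Step 1 — P_W = 7356.5 kW * 1000 = 7356500.0 W
Step 2 — 2 * pi * n = 2 * pi * 1.46 = 9.173451
Step 3 — Q = 7356500.0 / 9.173451 ≈ 801930 N·m (5 s.f.)

801930 N·m


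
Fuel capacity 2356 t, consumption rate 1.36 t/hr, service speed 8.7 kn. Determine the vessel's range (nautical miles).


Formula: endurance = fuel / rate; range = endurance * speed
Step 1 — endurance = 2356 / 1.36 = 1732.3529 hours
Step 2 — range = 1732.3529 * 8.7 ≈ 15071 nautical miles (5 s.f.)

15071 NM


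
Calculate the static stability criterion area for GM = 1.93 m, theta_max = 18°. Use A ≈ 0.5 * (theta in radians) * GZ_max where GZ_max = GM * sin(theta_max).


Formula: GZ_max = GM * sin(theta); Area = 0.5 * theta_rad * GZ_max
Step 1 — GZ_max = 1.93 * sin(18°) = 1.93 * 0.309017 = 0.596403 m
Step 2 — theta_rad = 18 * pi/180 = 0.314159 rad
Step 3 — Area = 0.5 * 0.314159 * 0.596403 ≈ 0.093683 m·rad (5 s.f.)

0.093683 m·rad


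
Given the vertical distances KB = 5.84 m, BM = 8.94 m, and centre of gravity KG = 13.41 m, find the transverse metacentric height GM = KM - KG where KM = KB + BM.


Formula: GM = KB + BM - KG
Step 1 — KM = KB + BM = 5.84 + 8.94 = 14.78 m
Step 2 — GM = KM - KG = 14.78 - 13.41 = 1.37 m

1.37 m


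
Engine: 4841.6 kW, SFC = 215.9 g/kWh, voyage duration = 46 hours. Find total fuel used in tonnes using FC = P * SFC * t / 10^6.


Formula: FC (tonnes) = P * SFC * t / 1,000,000
Step 1 — P * SFC * t = 4841.6 * 215.9 * 46 = 48083866.24 g
Step 2 — FC (tonnes) = 48083866.24 / 1,000,000 ≈ 48.084 tonnes (5 s.f.)

48.084 tonnes


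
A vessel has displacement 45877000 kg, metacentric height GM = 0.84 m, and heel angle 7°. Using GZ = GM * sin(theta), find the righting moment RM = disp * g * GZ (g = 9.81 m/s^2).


Formula: GZ = GM * sin(theta); RM = disp * g * GZ
Step 1 — GZ = 0.84 * sin(7°) = 0.84 * 0.121869 = 0.10237 m
Step 2 — RM = 45877000 * 9.81 * 0.10237 ≈ 46072000 N·m (5 s.f.)

46072000 N·m


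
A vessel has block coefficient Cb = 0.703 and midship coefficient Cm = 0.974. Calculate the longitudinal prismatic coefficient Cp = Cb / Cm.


Formula: Cp = Cb / Cm
Substituting: Cp = 0.703 / 0.974
Result: Cp ≈ 0.72177 (5 s.f.)

0.72177


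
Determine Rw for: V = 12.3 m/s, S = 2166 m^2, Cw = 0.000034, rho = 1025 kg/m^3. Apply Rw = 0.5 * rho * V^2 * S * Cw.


Formula: Rw = 0.5 * rho * V^2 * S * Cw
Step 1 — V^2 = 12.3^2 = 151.29
Step 2 — 0.5 * rho * V^2 = 0.5 * 1025 * 151.29 = 77536.125
Step 3 — Rw = 77536.125 * 2166 * 0.000034 ≈ 5710.1 N (5 s.f.)

5710.1 N


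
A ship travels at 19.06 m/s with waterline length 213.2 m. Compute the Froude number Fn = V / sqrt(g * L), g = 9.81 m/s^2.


Formula: Fn = V / sqrt(g * L)
Step 1 — g * L = 9.81 * 213.2 = 2091.492
Step 2 — sqrt(g * L) = sqrt(2091.492) = 45.732833
Step 3 — Fn = 19.06 / 45.732833 ≈ 0.41677 (5 s.f.)

0.41677


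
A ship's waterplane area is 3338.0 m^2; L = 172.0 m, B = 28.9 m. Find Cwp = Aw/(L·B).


Formula: Cwp = Aw / (L * B)
Step 1 — L * B = 172.0 * 28.9 = 4970.8 m^2
Step 2 — Cwp = 3338.0 / 4970.8 ≈ 0.67152 (5 s.f.)

0.67152


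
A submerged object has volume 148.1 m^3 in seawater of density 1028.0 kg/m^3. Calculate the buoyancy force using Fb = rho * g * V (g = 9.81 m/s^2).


Formula: Fb = rho * g * V
Substituting: Fb = 1028.0 * 9.81 * 148.1
Intermediate: 1028.0 * 9.81 = 10084.68
Result: Fb = 10084.68 * 148.1 ≈ 1493500 N (5 s.f.)

1493500 N


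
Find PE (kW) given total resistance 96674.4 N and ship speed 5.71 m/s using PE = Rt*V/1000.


Formula: PE = Rt * V / 1000 (kW)
Step 1 — PE (W) = 96674.4 * 5.71 = 552010.824 W
Step 2 — PE (kW) = 552010.824 / 1000 ≈ 552.01 kW (5 s.f.)

552.01 kW


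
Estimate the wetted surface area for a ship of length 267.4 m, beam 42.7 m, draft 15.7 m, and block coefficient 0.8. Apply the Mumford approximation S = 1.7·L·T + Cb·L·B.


Formula: S = 1.7*L*T + V/T with V = Cb*L*B*T, i.e. S = L * (1.7*T + Cb*B)
Step 1 — 1.7*T = 1.7 * 15.7 = 26.69 m
Step 2 — Cb*B = 0.8 * 42.7 = 34.16 m
Step 3 — 1.7*T + Cb*B = 26.69 + 34.16 = 60.85 m
Step 4 — S = 267.4 * 60.85 ≈ 16271 m^2 (5 s.f.)

16271 m^2


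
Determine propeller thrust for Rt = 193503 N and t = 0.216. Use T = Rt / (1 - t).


Formula: T = Rt / (1 - t)
Step 1 — (1 - t) = 1 - 0.216 = 0.784
Step 2 — T = 193503 / 0.784 ≈ 246820 N (5 s.f.)

246820 N


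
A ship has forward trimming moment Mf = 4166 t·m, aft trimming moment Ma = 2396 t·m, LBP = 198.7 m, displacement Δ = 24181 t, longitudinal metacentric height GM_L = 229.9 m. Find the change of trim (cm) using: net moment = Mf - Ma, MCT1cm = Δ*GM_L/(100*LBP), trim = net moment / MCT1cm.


Formula: net trimming moment = Mf - Ma; MCT1cm = Δ*GM_L/(100*LBP); trim = net moment / MCT1cm
Step 1 — net trimming moment = 4166 - 2396 = 1770 t·m
Step 2 — MCT1cm = 24181 * 229.9 / (100 * 198.7) = 279.7792 t·m/cm
Step 3 — trim = 1770 / 279.7792 ≈ 6.3264 cm (5 s.f.)

6.3264 cm


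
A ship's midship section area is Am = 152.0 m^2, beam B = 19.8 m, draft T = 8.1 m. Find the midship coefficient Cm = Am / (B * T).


Formula: Cm = Am / (B * T)
Step 1 — B * T = 19.8 * 8.1 = 160.38 m^2
Step 2 — Cm = 152.0 / 160.38 ≈ 0.94775 (5 s.f.)

0.94775


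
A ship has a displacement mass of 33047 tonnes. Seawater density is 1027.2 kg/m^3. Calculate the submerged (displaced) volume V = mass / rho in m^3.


Formula: V = mass / rho
Step 1 — convert tonnes to kg: 33047 t * 1000 = 33047000 kg
Step 2 — V = 33047000 / 1027.2 ≈ 32172 m^3 (5 s.f.)

32172 m^3


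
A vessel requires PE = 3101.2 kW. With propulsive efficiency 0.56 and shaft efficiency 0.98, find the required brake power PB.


Formula: PB = PE / (eta_D * eta_S)
Step 1 — combined efficiency = eta_D * eta_S = 0.56 * 0.98 = 0.5488
Step 2 — PB = 3101.2 / 0.5488 ≈ 5650.9 kW (5 s.f.)

5650.9 kW


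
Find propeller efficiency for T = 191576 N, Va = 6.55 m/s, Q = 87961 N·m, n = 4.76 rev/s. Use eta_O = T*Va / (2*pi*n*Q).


Formula: eta = T * Va / (2 * pi * n * Q)
Step 1 — numerator = T * Va = 191576 * 6.55 = 1254822.8
Step 2 — 2 * pi * n = 2 * pi * 4.76 = 29.907962
Step 3 — denominator = 29.907962 * 87961 = 2630734.25
Step 4 — eta = 1254822.8 / 2630734.25 ≈ 0.47699 (5 s.f.)

0.47699


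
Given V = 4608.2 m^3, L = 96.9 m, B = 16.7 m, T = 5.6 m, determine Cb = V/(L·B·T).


Formula: Cb = V / (L * B * T)
Step 1 — L * B * T = 96.9 * 16.7 * 5.6 = 9062.088 m^3
Step 2 — Cb = 4608.2 / 9062.088 ≈ 0.50851 (5 s.f.)

0.50851


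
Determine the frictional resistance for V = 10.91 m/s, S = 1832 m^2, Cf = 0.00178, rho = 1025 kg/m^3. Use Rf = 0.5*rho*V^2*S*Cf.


Formula: Rf = 0.5 * rho * V^2 * S * Cf
Step 1 — V^2 = 10.91^2 = 119.0281
Step 2 — 0.5 * rho * V^2 = 0.5 * 1025 * 119.0281 = 61001.90125
Step 3 — Rf = 61001.90125 * 1832 * 0.00178 ≈ 198920 N (5 s.f.)

198920 N


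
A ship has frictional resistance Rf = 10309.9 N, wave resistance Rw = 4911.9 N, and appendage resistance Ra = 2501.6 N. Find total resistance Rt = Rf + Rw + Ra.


Formula: Rt = Rf + Rw + Ra
Substituting: Rt = 10309.9 + 4911.9 + 2501.6
Result: Rt = 17723.4 N

17723.4 N


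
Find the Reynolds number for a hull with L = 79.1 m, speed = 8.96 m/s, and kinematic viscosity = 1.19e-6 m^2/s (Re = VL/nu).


Formula: Re = V * L / nu
Step 1 — V * L = 8.96 * 79.1 = 708.736 m^2/s
Step 2 — Re = 708.736 / 1.19e-6 = 5.96e+08

5.96e+08


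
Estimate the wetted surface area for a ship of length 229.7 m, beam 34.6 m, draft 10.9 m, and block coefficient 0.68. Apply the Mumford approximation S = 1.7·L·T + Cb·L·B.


Formula: S = 1.7*L*T + V/T with V = Cb*L*B*T, i.e. S = L * (1.7*T + Cb*B)
Step 1 — 1.7*T = 1.7 * 10.9 = 18.53 m
Step 2 — Cb*B = 0.68 * 34.6 = 23.528 m
Step 3 — 1.7*T + Cb*B = 18.53 + 23.528 = 42.058 m
Step 4 — S = 229.7 * 42.058 ≈ 9660.7 m^2 (5 s.f.)

9660.7 m^2


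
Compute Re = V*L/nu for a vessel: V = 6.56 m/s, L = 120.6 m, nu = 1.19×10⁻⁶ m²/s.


Formula: Re = V * L / nu
Step 1 — V * L = 6.56 * 120.6 = 791.136 m^2/s
Step 2 — Re = 791.136 / 1.19e-6 = 6.65e+08

6.65e+08


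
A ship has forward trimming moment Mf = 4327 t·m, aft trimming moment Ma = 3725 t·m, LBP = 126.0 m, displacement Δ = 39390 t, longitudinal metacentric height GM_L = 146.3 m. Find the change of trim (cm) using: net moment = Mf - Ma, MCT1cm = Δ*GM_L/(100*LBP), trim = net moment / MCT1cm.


Formula: net trimming moment = Mf - Ma; MCT1cm = Δ*GM_L/(100*LBP); trim = net moment / MCT1cm
Step 1 — net trimming moment = 4327 - 3725 = 602 t·m
Step 2 — MCT1cm = 39390 * 146.3 / (100 * 126.0) = 457.3617 t·m/cm
Step 3 — trim = 602 / 457.3617 ≈ 1.3162 cm (5 s.f.)

1.3162 cm


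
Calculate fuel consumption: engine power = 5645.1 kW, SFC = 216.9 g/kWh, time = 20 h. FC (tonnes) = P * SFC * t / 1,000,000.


Formula: FC (tonnes) = P * SFC * t / 1,000,000
Step 1 — P * SFC * t = 5645.1 * 216.9 * 20 = 24488443.8 g
Step 2 — FC (tonnes) = 24488443.8 / 1,000,000 ≈ 24.488 tonnes (5 s.f.)

24.488 tonnes


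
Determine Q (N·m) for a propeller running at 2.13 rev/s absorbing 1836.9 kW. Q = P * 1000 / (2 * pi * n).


Formula: Q = P_W / (2 * pi * n)
Step 1 — P_W = 1836.9 kW * 1000 = 1836900.0 W
Step 2 — 2 * pi * n = 2 * pi * 2.13 = 13.383185
Step 3 — Q = 1836900.0 / 13.383185 ≈ 137250 N·m (5 s.f.)

137250 N·m


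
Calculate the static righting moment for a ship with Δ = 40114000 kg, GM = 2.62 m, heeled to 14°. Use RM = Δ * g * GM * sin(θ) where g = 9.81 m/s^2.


Formula: GZ = GM * sin(theta); RM = disp * g * GZ
Step 1 — GZ = 2.62 * sin(14°) = 2.62 * 0.241922 = 0.633836 m
Step 2 — RM = 40114000 * 9.81 * 0.633836 ≈ 249430000 N·m (5 s.f.)

249430000 N·m


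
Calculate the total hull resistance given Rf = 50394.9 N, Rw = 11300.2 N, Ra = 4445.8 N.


Formula: Rt = Rf + Rw + Ra
Substituting: Rt = 50394.9 + 11300.2 + 4445.8
Result: Rt = 66140.9 N

66140.9 N


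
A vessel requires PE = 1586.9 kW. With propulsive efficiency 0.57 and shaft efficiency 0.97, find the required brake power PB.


Formula: PB = PE / (eta_D * eta_S)
Step 1 — combined efficiency = eta_D * eta_S = 0.57 * 0.97 = 0.5529
Step 2 — PB = 1586.9 / 0.5529 ≈ 2870.1 kW (5 s.f.)

2870.1 kW


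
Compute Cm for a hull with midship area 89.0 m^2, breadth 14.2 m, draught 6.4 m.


Formula: Cm = Am / (B * T)
Step 1 — B * T = 14.2 * 6.4 = 90.88 m^2
Step 2 — Cm = 89.0 / 90.88 ≈ 0.97931 (5 s.f.)

0.97931


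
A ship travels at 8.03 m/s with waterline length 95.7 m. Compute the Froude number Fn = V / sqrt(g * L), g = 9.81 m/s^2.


Formula: Fn = V / sqrt(g * L)
Step 1 — g * L = 9.81 * 95.7 = 938.817
Step 2 — sqrt(g * L) = sqrt(938.817) = 30.640121
Step 3 — Fn = 8.03 / 30.640121 ≈ 0.26207 (5 s.f.)

0.26207


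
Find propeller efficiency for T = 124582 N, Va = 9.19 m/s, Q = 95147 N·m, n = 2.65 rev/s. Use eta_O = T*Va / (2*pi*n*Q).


Formula: eta = T * Va / (2 * pi * n * Q)
Step 1 — numerator = T * Va = 124582 * 9.19 = 1144908.58
Step 2 — 2 * pi * n = 2 * pi * 2.65 = 16.650441
Step 3 — denominator = 16.650441 * 95147 = 1584239.51
Step 4 — eta = 1144908.58 / 1584239.51 ≈ 0.72269 (5 s.f.)

0.72269


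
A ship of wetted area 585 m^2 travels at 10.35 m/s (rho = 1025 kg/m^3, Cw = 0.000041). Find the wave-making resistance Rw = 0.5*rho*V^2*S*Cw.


Formula: Rw = 0.5 * rho * V^2 * S * Cw
Step 1 — V^2 = 10.35^2 = 107.1225
Step 2 — 0.5 * rho * V^2 = 0.5 * 1025 * 107.1225 = 54900.28125
Step 3 — Rw = 54900.28125 * 585 * 0.000041 ≈ 1316.8 N (5 s.f.)

1316.8 N


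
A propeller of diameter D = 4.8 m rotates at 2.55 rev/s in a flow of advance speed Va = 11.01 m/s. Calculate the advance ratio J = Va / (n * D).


Formula: J = Va / (n * D)
Step 1 — n * D = 2.55 * 4.8 = 12.24
Step 2 — J = 11.01 / 12.24 ≈ 0.89951 (5 s.f.)

0.89951


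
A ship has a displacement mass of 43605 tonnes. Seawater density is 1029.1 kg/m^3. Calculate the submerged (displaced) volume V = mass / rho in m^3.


Formula: V = mass / rho
Step 1 — convert tonnes to kg: 43605 t * 1000 = 43605000 kg
Step 2 — V = 43605000 / 1029.1 ≈ 42372 m^3 (5 s.f.)

42372 m^3


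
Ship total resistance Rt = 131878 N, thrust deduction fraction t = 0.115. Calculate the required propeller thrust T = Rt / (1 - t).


Formula: T = Rt / (1 - t)
Step 1 — (1 - t) = 1 - 0.115 = 0.885
Step 2 — T = 131878 / 0.885 ≈ 149010 N (5 s.f.)

149010 N


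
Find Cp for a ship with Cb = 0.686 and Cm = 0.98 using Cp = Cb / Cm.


Formula: Cp = Cb / Cm
Substituting: Cp = 0.686 / 0.98
Result: Cp ≈ 0.70000 (5 s.f.)

0.70000


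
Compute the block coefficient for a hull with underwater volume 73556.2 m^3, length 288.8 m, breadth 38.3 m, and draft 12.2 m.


Formula: Cb = V / (L * B * T)
Step 1 — L * B * T = 288.8 * 38.3 * 12.2 = 134944.688 m^3
Step 2 — Cb = 73556.2 / 134944.688 ≈ 0.54508 (5 s.f.)

0.54508


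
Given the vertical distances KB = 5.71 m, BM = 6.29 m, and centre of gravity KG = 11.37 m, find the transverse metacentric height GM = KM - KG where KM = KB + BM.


Formula: GM = KB + BM - KG
Step 1 — KM = KB + BM = 5.71 + 6.29 = 12.0 m
Step 2 — GM = KM - KG = 12.0 - 11.37 = 0.63 m

0.63 m


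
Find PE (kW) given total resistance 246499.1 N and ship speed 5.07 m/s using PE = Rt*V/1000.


Formula: PE = Rt * V / 1000 (kW)
Step 1 — PE (W) = 246499.1 * 5.07 = 1249750.437 W
Step 2 — PE (kW) = 1249750.437 / 1000 ≈ 1249.8 kW (5 s.f.)

1249.8 kW


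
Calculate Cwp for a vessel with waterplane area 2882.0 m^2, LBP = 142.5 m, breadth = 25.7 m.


Formula: Cwp = Aw / (L * B)
Step 1 — L * B = 142.5 * 25.7 = 3662.25 m^2
Step 2 — Cwp = 2882.0 / 3662.25 ≈ 0.78695 (5 s.f.)

0.78695


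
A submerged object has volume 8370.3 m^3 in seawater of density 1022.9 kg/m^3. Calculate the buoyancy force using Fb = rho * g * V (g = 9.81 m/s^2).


Formula: Fb = rho * g * V
Substituting: Fb = 1022.9 * 9.81 * 8370.3
Intermediate: 1022.9 * 9.81 = 10034.649
Result: Fb = 10034.649 * 8370.3 ≈ 83993000 N (5 s.f.)

83993000 N


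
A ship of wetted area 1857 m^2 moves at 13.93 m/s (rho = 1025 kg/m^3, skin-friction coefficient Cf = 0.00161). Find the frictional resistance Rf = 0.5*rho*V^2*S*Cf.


Formula: Rf = 0.5 * rho * V^2 * S * Cf
Step 1 — V^2 = 13.93^2 = 194.0449
Step 2 — 0.5 * rho * V^2 = 0.5 * 1025 * 194.0449 = 99448.01125
Step 3 — Rf = 99448.01125 * 1857 * 0.00161 ≈ 297330 N (5 s.f.)

297330 N


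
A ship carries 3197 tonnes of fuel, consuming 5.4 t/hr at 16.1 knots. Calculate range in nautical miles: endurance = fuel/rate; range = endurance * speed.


Formula: endurance = fuel / rate; range = endurance * speed
Step 1 — endurance = 3197 / 5.4 = 592.037 hours
Step 2 — range = 592.037 * 16.1 ≈ 9531.8 nautical miles (5 s.f.)

9531.8 NM


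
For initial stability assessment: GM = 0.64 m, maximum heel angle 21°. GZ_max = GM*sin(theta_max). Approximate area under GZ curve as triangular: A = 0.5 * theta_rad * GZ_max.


Formula: GZ_max = GM * sin(theta); Area = 0.5 * theta_rad * GZ_max
Step 1 — GZ_max = 0.64 * sin(21°) = 0.64 * 0.358368 = 0.229356 m
Step 2 — theta_rad = 21 * pi/180 = 0.366519 rad
Step 3 — Area = 0.5 * 0.366519 * 0.229356 ≈ 0.042032 m·rad (5 s.f.)

0.042032 m·rad


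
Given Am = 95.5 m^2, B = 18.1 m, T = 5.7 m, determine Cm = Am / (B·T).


Formula: Cm = Am / (B * T)
Step 1 — B * T = 18.1 * 5.7 = 103.17 m^2
Step 2 — Cm = 95.5 / 103.17 ≈ 0.92566 (5 s.f.)

0.92566


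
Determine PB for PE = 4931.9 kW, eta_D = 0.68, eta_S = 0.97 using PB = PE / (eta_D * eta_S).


Formula: PB = PE / (eta_D * eta_S)
Step 1 — combined efficiency = eta_D * eta_S = 0.68 * 0.97 = 0.6596
Step 2 — PB = 4931.9 / 0.6596 ≈ 7477.1 kW (5 s.f.)

7477.1 kW


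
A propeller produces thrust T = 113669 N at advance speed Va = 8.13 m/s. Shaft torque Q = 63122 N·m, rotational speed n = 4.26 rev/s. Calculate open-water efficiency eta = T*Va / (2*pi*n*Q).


Formula: eta = T * Va / (2 * pi * n * Q)
Step 1 — numerator = T * Va = 113669 * 8.13 = 924128.97
Step 2 — 2 * pi * n = 2 * pi * 4.26 = 26.766369
Step 3 — denominator = 26.766369 * 63122 = 1689546.74
Step 4 — eta = 924128.97 / 1689546.74 ≈ 0.54697 (5 s.f.)

0.54697


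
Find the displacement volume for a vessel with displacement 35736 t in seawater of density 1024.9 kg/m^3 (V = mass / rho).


Formula: V = mass / rho
Step 1 — convert tonnes to kg: 35736 t * 1000 = 35736000 kg
Step 2 — V = 35736000 / 1024.9 ≈ 34868 m^3 (5 s.f.)

34868 m^3


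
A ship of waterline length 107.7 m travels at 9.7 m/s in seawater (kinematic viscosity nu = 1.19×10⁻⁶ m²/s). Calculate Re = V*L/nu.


Formula: Re = V * L / nu
Step 1 — V * L = 9.7 * 107.7 = 1044.69 m^2/s
Step 2 — Re = 1044.69 / 1.19e-6 = 8.78e+08

8.78e+08


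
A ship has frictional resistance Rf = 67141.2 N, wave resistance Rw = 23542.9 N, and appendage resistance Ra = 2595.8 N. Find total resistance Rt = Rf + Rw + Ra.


Formula: Rt = Rf + Rw + Ra
Substituting: Rt = 67141.2 + 23542.9 + 2595.8
Result: Rt = 93279.9 N

93279.9 N


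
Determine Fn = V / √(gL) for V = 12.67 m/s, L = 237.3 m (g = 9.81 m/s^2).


Formula: Fn = V / sqrt(g * L)
Step 1 — g * L = 9.81 * 237.3 = 2327.913
Step 2 — sqrt(g * L) = sqrt(2327.913) = 48.248451
Step 3 — Fn = 12.67 / 48.248451 ≈ 0.26260 (5 s.f.)

0.26260


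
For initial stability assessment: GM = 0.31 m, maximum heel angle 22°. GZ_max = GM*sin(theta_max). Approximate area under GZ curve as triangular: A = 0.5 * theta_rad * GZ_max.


Formula: GZ_max = GM * sin(theta); Area = 0.5 * theta_rad * GZ_max
Step 1 — GZ_max = 0.31 * sin(22°) = 0.31 * 0.374607 = 0.116128 m
Step 2 — theta_rad = 22 * pi/180 = 0.383972 rad
Step 3 — Area = 0.5 * 0.383972 * 0.116128 ≈ 0.022295 m·rad (5 s.f.)

0.022295 m·rad


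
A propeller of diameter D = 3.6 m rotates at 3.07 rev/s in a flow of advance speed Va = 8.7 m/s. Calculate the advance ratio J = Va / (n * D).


Formula: J = Va / (n * D)
Step 1 — n * D = 3.07 * 3.6 = 11.052
Step 2 — J = 8.7 / 11.052 ≈ 0.78719 (5 s.f.)

0.78719


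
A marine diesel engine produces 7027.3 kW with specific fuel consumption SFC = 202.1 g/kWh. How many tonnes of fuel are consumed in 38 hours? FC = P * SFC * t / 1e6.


Formula: FC (tonnes) = P * SFC * t / 1,000,000
Step 1 — P * SFC * t = 7027.3 * 202.1 * 38 = 53968258.54 g
Step 2 — FC (tonnes) = 53968258.54 / 1,000,000 ≈ 53.968 tonnes (5 s.f.)

53.968 tonnes


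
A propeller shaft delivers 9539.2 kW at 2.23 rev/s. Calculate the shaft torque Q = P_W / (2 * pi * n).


Formula: Q = P_W / (2 * pi * n)
Step 1 — P_W = 9539.2 kW * 1000 = 9539200.0 W
Step 2 — 2 * pi * n = 2 * pi * 2.23 = 14.011503
Step 3 — Q = 9539200.0 / 14.011503 ≈ 680810 N·m (5 s.f.)

680810 N·m


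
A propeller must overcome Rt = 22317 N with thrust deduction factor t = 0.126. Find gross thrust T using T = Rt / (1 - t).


Formula: T = Rt / (1 - t)
Step 1 — (1 - t) = 1 - 0.126 = 0.874
Step 2 — T = 22317 / 0.874 ≈ 25534 N (5 s.f.)

25534 N


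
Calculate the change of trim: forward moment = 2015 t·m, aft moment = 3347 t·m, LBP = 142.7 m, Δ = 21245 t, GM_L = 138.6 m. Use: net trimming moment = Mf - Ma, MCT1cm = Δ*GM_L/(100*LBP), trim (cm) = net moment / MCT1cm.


Formula: net trimming moment = Mf - Ma; MCT1cm = Δ*GM_L/(100*LBP); trim = net moment / MCT1cm
Step 1 — net trimming moment = 2015 - 3347 = -1332 t·m
Step 2 — MCT1cm = 21245 * 138.6 / (100 * 142.7) = 206.346 t·m/cm
Step 3 — trim = -1332 / 206.346 ≈ -6.4552 cm (5 s.f.)

-6.4552 cm


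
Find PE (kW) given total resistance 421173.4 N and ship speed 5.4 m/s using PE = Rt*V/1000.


Formula: PE = Rt * V / 1000 (kW)
Step 1 — PE (W) = 421173.4 * 5.4 = 2274336.36 W
Step 2 — PE (kW) = 2274336.36 / 1000 ≈ 2274.3 kW (5 s.f.)

2274.3 kW


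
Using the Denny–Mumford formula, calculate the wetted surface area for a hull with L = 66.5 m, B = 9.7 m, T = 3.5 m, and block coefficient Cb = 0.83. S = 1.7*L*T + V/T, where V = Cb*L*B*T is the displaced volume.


Formula: S = 1.7*L*T + V/T with V = Cb*L*B*T, i.e. S = L * (1.7*T + Cb*B)
Step 1 — 1.7*T = 1.7 * 3.5 = 5.95 m
Step 2 — Cb*B = 0.83 * 9.7 = 8.051 m
Step 3 — 1.7*T + Cb*B = 5.95 + 8.051 = 14.001 m
Step 4 — S = 66.5 * 14.001 ≈ 931.07 m^2 (5 s.f.)

931.07 m^2


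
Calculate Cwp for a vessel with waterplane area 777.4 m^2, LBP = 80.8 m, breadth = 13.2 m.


Formula: Cwp = Aw / (L * B)
Step 1 — L * B = 80.8 * 13.2 = 1066.56 m^2
Step 2 — Cwp = 777.4 / 1066.56 ≈ 0.72889 (5 s.f.)

0.72889


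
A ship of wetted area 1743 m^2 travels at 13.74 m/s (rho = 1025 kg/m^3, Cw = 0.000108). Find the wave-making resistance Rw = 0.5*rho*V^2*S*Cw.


Formula: Rw = 0.5 * rho * V^2 * S * Cw
Step 1 — V^2 = 13.74^2 = 188.7876
Step 2 — 0.5 * rho * V^2 = 0.5 * 1025 * 188.7876 = 96753.645
Step 3 — Rw = 96753.645 * 1743 * 0.000108 ≈ 18213 N (5 s.f.)

18213 N


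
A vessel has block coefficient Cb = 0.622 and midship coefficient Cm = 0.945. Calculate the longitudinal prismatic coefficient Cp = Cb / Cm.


Formula: Cp = Cb / Cm
Substituting: Cp = 0.622 / 0.945
Result: Cp ≈ 0.65820 (5 s.f.)

0.65820


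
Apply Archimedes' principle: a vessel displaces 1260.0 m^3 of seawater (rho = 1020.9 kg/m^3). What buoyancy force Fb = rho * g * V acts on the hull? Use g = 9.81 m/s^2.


Formula: Fb = rho * g * V
Substituting: Fb = 1020.9 * 9.81 * 1260.0
Intermediate: 1020.9 * 9.81 = 10015.029
Result: Fb = 10015.029 * 1260.0 ≈ 12619000 N (5 s.f.)

12619000 N


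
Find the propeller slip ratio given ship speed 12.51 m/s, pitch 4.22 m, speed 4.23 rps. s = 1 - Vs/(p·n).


Formula: s = 1 - Vs / (p * n)
Step 1 — p * n = 4.22 * 4.23 = 17.8506
Step 2 — Vs / (p*n) = 12.51 / 17.8506 = 0.700817 (6 d.p.)
Step 3 — s = 1 - 0.700817 = 0.299183

0.299183


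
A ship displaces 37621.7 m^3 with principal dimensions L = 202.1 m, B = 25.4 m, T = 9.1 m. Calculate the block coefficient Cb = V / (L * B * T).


Formula: Cb = V / (L * B * T)
Step 1 — L * B * T = 202.1 * 25.4 * 9.1 = 46713.394 m^3
Step 2 — Cb = 37621.7 / 46713.394 ≈ 0.80537 (5 s.f.)

0.80537


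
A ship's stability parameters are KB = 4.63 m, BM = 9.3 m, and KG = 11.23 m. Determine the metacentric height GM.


Formula: GM = KB + BM - KG
Step 1 — KM = KB + BM = 4.63 + 9.3 = 13.93 m
Step 2 — GM = KM - KG = 13.93 - 11.23 = 2.7 m

2.7 m


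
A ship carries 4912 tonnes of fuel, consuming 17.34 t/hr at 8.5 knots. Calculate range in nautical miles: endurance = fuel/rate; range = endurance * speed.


Formula: endurance = fuel / rate; range = endurance * speed
Step 1 — endurance = 4912 / 17.34 = 283.2757 hours
Step 2 — range = 283.2757 * 8.5 ≈ 2407.8 nautical miles (5 s.f.)

2407.8 NM


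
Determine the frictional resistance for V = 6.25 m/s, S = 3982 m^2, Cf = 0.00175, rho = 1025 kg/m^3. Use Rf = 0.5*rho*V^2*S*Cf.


Formula: Rf = 0.5 * rho * V^2 * S * Cf
Step 1 — V^2 = 6.25^2 = 39.0625
Step 2 — 0.5 * rho * V^2 = 0.5 * 1025 * 39.0625 = 20019.53125
Step 3 — Rf = 20019.53125 * 3982 * 0.00175 ≈ 139510 N (5 s.f.)

139510 N


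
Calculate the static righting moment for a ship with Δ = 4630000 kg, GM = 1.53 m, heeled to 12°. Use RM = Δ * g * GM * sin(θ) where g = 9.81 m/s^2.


Formula: GZ = GM * sin(theta); RM = disp * g * GZ
Step 1 — GZ = 1.53 * sin(12°) = 1.53 * 0.207912 = 0.318105 m
Step 2 — RM = 4630000 * 9.81 * 0.318105 ≈ 14448000 N·m (5 s.f.)

14448000 N·m


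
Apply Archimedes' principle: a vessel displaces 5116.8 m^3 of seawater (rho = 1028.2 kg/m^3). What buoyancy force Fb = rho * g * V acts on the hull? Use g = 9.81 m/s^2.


Formula: Fb = rho * g * V
Substituting: Fb = 1028.2 * 9.81 * 5116.8
Intermediate: 1028.2 * 9.81 = 10086.642
Result: Fb = 10086.642 * 5116.8 ≈ 51611000 N (5 s.f.)

51611000 N


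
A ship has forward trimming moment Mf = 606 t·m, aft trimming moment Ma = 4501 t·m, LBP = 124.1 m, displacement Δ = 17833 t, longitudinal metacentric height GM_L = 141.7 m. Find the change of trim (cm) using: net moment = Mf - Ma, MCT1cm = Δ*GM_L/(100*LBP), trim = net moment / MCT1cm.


Formula: net trimming moment = Mf - Ma; MCT1cm = Δ*GM_L/(100*LBP); trim = net moment / MCT1cm
Step 1 — net trimming moment = 606 - 4501 = -3895 t·m
Step 2 — MCT1cm = 17833 * 141.7 / (100 * 124.1) = 203.621 t·m/cm
Step 3 — trim = -3895 / 203.621 ≈ -19.129 cm (5 s.f.)

-19.129 cm


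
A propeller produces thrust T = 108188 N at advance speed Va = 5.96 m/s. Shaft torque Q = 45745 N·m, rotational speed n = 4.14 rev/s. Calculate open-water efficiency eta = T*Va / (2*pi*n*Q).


Formula: eta = T * Va / (2 * pi * n * Q)
Step 1 — numerator = T * Va = 108188 * 5.96 = 644800.48
Step 2 — 2 * pi * n = 2 * pi * 4.14 = 26.012387
Step 3 — denominator = 26.012387 * 45745 = 1189936.64
Step 4 — eta = 644800.48 / 1189936.64 ≈ 0.54188 (5 s.f.)

0.54188


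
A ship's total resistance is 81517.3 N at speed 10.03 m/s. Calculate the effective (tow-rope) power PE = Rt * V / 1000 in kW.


Formula: PE = Rt * V / 1000 (kW)
Step 1 — PE (W) = 81517.3 * 10.03 = 817618.519 W
Step 2 — PE (kW) = 817618.519 / 1000 ≈ 817.62 kW (5 s.f.)

817.62 kW


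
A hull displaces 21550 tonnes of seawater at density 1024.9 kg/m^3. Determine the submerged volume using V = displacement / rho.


Formula: V = mass / rho
Step 1 — convert tonnes to kg: 21550 t * 1000 = 21550000 kg
Step 2 — V = 21550000 / 1024.9 ≈ 21026 m^3 (5 s.f.)

21026 m^3


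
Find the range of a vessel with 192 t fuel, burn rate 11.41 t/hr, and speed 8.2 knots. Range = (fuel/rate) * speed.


Formula: endurance = fuel / rate; range = endurance * speed
Step 1 — endurance = 192 / 11.41 = 16.8273 hours
Step 2 — range = 16.8273 * 8.2 ≈ 137.98 nautical miles (5 s.f.)

137.98 NM


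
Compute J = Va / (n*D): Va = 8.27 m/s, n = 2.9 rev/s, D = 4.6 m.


Formula: J = Va / (n * D)
Step 1 — n * D = 2.9 * 4.6 = 13.34
Step 2 — J = 8.27 / 13.34 ≈ 0.61994 (5 s.f.)

0.61994


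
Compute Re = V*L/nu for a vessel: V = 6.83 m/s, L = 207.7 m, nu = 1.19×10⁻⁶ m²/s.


Formula: Re = V * L / nu
Step 1 — V * L = 6.83 * 207.7 = 1418.591 m^2/s
Step 2 — Re = 1418.591 / 1.19e-6 = 1.19e+09

1.19e+09


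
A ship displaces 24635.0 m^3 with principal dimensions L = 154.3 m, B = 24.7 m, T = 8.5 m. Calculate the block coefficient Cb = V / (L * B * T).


Formula: Cb = V / (L * B * T)
Step 1 — L * B * T = 154.3 * 24.7 * 8.5 = 32395.285 m^3
Step 2 — Cb = 24635.0 / 32395.285 ≈ 0.76045 (5 s.f.)

0.76045


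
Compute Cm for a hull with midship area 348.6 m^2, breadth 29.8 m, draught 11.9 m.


Formula: Cm = Am / (B * T)
Step 1 — B * T = 29.8 * 11.9 = 354.62 m^2
Step 2 — Cm = 348.6 / 354.62 ≈ 0.98302 (5 s.f.)

0.98302


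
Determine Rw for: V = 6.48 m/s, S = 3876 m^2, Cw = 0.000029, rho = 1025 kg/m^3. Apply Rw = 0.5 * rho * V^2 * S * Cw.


Formula: Rw = 0.5 * rho * V^2 * S * Cw
Step 1 — V^2 = 6.48^2 = 41.9904
Step 2 — 0.5 * rho * V^2 = 0.5 * 1025 * 41.9904 = 21520.08
Step 3 — Rw = 21520.08 * 3876 * 0.000029 ≈ 2418.9 N (5 s.f.)

2418.9 N


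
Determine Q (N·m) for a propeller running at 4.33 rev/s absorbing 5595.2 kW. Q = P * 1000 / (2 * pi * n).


Formula: Q = P_W / (2 * pi * n)
Step 1 — P_W = 5595.2 kW * 1000 = 5595200.0 W
Step 2 — 2 * pi * n = 2 * pi * 4.33 = 27.206192
Step 3 — Q = 5595200.0 / 27.206192 ≈ 205660 N·m (5 s.f.)

205660 N·m


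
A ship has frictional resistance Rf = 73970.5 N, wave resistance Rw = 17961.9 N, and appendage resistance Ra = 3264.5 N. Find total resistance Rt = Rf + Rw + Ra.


Formula: Rt = Rf + Rw + Ra
Substituting: Rt = 73970.5 + 17961.9 + 3264.5
Result: Rt = 95196.9 N

95196.9 N


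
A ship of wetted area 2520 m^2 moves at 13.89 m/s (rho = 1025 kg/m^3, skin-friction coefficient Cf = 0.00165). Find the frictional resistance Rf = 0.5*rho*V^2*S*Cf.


Formula: Rf = 0.5 * rho * V^2 * S * Cf
Step 1 — V^2 = 13.89^2 = 192.9321
Step 2 — 0.5 * rho * V^2 = 0.5 * 1025 * 192.9321 = 98877.70125
Step 3 — Rf = 98877.70125 * 2520 * 0.00165 ≈ 411130 N (5 s.f.)

411130 N


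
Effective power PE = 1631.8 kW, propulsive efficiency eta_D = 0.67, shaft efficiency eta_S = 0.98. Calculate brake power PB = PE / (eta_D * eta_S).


Formula: PB = PE / (eta_D * eta_S)
Step 1 — combined efficiency = eta_D * eta_S = 0.67 * 0.98 = 0.6566
Step 2 — PB = 1631.8 / 0.6566 ≈ 2485.2 kW (5 s.f.)

2485.2 kW


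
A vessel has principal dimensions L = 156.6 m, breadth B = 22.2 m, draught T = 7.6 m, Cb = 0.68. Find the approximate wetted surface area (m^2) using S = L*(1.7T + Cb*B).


Formula: S = 1.7*L*T + V/T with V = Cb*L*B*T, i.e. S = L * (1.7*T + Cb*B)
Step 1 — 1.7*T = 1.7 * 7.6 = 12.92 m
Step 2 — Cb*B = 0.68 * 22.2 = 15.096 m
Step 3 — 1.7*T + Cb*B = 12.92 + 15.096 = 28.016 m
Step 4 — S = 156.6 * 28.016 ≈ 4387.3 m^2 (5 s.f.)

4387.3 m^2
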